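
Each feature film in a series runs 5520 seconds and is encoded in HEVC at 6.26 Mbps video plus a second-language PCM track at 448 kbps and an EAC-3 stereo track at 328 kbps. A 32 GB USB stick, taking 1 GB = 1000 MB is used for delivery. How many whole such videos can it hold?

6

Audio total: 448 + 328 = 776 kbps = 0.776 Mbps.
Total bitrate: 7.036 Mbps.
Per item: 7.036 Mbps × 5520 s = 38,839 Mb = 4,855 MB.
Capacity: 32 GB = 256,000 Mb; 6.59 items → 6 complete.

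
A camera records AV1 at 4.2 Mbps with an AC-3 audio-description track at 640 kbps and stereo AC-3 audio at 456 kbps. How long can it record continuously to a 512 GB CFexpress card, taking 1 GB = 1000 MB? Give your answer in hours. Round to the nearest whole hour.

Audio total: 640 + 456 = 1096 kbps = 1.096 Mbps.
Total bitrate: 4.2 + 1.096 = 5.296 Mbps.
Capacity: 512 GB = 4,096,000 Mb.
Recording time: 4,096,000 / 5.296 = 773,414 s ≈ 215 hours.

215 hours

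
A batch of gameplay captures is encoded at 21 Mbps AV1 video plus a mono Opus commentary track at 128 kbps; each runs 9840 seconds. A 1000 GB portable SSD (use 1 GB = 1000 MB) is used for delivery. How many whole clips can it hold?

38

Audio: 128 kbps = 0.128 Mbps.
Total bitrate: 21.128 Mbps.
Per item: 21.128 Mbps × 9840 s = 207,900 Mb = 25,987 MB.
Capacity: 1000 GB = 8,000,000 Mb; 38.48 items → 38 complete.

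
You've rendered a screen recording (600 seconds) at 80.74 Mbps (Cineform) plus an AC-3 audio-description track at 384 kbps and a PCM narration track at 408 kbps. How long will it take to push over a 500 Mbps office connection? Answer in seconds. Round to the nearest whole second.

Audio total: 384 + 408 = 792 kbps = 0.792 Mbps.
Total bitrate: 81.532 Mbps.
File: 81.532 Mbps × 600 s = 48919.2 Mb.
At 500 Mbps: 48919.2 / 500 = 97.8 s ≈ 97.8 seconds.

98 seconds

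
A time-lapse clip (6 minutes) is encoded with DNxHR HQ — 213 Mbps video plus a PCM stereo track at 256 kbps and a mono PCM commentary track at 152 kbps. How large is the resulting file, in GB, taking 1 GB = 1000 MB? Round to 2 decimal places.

9.60 GB

6 min = 360 s
Audio total: 256 + 152 = 408 kbps = 0.408 Mbps.
Total bitrate: 213 + 0.408 = 213.408 Mbps.
Stream data: 213.408 Mbps × 360 s = 76826.9 Mb.
76,827 Mb ÷ 8 = 9,603 MB → 9.603 GB.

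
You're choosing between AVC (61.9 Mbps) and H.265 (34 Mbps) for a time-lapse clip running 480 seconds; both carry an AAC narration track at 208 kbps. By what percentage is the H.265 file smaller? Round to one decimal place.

44.9%

Audio: 208 kbps = 0.208 Mbps.
AVC: 62.108 Mbps × 480 s = 29811.8 Mb = 3.471 GiB.
H.265: 34.208 Mbps × 480 s = 16419.8 Mb = 1.912 GiB.
Reduction: (1 − 1.912/3.471) × 100 = 44.92%.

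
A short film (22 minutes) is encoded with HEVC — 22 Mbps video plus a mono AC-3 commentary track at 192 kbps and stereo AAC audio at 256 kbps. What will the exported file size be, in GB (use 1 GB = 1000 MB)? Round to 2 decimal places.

22 min = 1320 s
Audio total: 192 + 256 = 448 kbps = 0.448 Mbps.
Total bitrate: 22 + 0.448 = 22.448 Mbps.
Stream data: 22.448 Mbps × 1320 s = 29631.4 Mb.
29,631 Mb ÷ 8 = 3,704 MB → 3.704 GB.

3.70 GB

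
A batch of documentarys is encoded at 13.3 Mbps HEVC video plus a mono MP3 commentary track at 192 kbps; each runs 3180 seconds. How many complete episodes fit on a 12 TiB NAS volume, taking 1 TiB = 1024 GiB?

Audio: 192 kbps = 0.192 Mbps.
Total bitrate: 13.492 Mbps.
Per item: 13.492 Mbps × 3180 s = 42,905 Mb = 5,363 MB.
Capacity: 12 TiB = 105,553,116 Mb; 2460.18 items → 2460 complete.

2460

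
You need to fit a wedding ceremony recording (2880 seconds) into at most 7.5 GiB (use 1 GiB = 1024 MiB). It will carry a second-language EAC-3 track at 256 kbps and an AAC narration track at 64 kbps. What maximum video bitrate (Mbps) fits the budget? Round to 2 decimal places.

Budget: 7.5 GiB = 64424.5 Mb.
Total bitrate budget: 64424.5 Mb / 2880 s = 22.370 Mbps.
Audio total: 256 + 64 = 320 kbps = 0.320 Mbps.
Video: 22.370 − 0.320 = 22.050 Mbps.

22.05 Mbps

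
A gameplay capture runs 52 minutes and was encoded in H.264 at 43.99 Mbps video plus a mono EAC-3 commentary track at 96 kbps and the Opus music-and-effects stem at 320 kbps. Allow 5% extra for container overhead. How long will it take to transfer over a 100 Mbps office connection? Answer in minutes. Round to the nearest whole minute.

24 minutes

52 min = 3120 s
Audio total: 96 + 320 = 416 kbps = 0.416 Mbps.
Total bitrate: 44.406 Mbps.
File: 44.406 Mbps × 3120 s = 138546.7 Mb.
With 5% container overhead: ×1.05. → 145474.1 Mb.
At 100 Mbps: 145474.1 / 100 = 1454.7 s ≈ 24.2 minutes.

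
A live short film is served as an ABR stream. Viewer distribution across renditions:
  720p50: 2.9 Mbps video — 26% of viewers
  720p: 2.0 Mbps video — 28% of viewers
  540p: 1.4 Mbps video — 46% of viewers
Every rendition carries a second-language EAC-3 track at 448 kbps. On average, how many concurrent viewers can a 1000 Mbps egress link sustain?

415

Audio: 448 kbps = 0.448 Mbps.
Average per-viewer bitrate: 0.26×3.348 + 0.28×2.448 + 0.46×1.848 = 2.406 Mbps.
1000 Mbps = 1,000 Mbps; 1,000 / 2.406 = 415.63 → 415.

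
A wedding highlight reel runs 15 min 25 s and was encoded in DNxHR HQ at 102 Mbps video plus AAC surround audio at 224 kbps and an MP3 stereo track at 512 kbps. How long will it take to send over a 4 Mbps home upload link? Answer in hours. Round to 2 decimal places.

6.60 hours

15 min 25 s = 925 s
Audio total: 224 + 512 = 736 kbps = 0.736 Mbps.
Total bitrate: 102.736 Mbps.
File: 102.736 Mbps × 925 s = 95030.8 Mb.
At 4 Mbps: 95030.8 / 4 = 23757.7 s ≈ 6.6 hours.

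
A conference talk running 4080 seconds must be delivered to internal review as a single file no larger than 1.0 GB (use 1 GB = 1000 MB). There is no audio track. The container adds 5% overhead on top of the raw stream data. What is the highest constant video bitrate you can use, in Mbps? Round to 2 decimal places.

Budget: 1.0 GB = 8000.0 Mb.
Stream payload after overhead: 8000.0 / 1.05 = 7619.0 Mb.
Total bitrate budget: 7619.0 Mb / 4080 s = 1.867 Mbps.

1.87 Mbps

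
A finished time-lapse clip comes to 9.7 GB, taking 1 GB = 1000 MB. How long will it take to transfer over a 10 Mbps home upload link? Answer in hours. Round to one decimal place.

File: 9.7 GB = 77600.0 Mb.
At 10 Mbps: 77600.0 / 10 = 7760.0 s ≈ 2.16 hours.

2.2 hours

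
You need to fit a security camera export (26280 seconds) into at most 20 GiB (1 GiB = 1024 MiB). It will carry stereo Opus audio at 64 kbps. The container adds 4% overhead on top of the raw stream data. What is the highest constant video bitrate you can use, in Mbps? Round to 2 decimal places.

Budget: 20 GiB = 171798.7 Mb.
Stream payload after overhead: 171798.7 / 1.04 = 165191.0 Mb.
Total bitrate budget: 165191.0 Mb / 26280 s = 6.286 Mbps.
Audio: 64 kbps = 0.064 Mbps.
Video: 6.286 − 0.064 = 6.222 Mbps.

6.22 Mbps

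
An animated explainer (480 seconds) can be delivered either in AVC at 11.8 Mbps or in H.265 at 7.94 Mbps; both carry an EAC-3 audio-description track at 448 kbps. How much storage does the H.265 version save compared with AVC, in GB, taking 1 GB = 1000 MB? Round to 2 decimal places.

Audio: 448 kbps = 0.448 Mbps.
AVC: 12.248 Mbps × 480 s = 5879.0 Mb = 0.735 GB.
H.265: 8.388 Mbps × 480 s = 4026.2 Mb = 0.503 GB.
Saving: 0.735 − 0.503 = 0.232 GB.

0.23 GB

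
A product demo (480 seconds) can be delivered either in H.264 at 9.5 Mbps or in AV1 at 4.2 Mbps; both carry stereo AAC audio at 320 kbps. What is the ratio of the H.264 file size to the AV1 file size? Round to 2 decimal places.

2.17

Audio: 320 kbps = 0.320 Mbps.
H.264: 9.820 Mbps × 480 s = 4713.6 Mb = 0.549 GiB.
AV1: 4.520 Mbps × 480 s = 2169.6 Mb = 0.253 GiB.
Ratio: 0.549 / 0.253 = 2.173.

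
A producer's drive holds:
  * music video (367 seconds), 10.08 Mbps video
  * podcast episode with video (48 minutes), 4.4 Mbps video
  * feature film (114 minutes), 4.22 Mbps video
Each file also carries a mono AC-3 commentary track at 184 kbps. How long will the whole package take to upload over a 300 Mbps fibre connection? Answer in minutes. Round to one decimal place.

2.6 minutes

Audio: 184 kbps = 0.184 Mbps.
music video: 10.264 Mbps × 367 s = 3766.9 Mb
podcast episode with video: 4.584 Mbps × 2880 s = 13201.9 Mb
feature film: 4.404 Mbps × 6840 s = 30123.4 Mb
Total: 47092.2 Mb = 5886.5 MB.
At 300 Mbps: 47092.2 / 300 = 157 s ≈ 2.62 minutes.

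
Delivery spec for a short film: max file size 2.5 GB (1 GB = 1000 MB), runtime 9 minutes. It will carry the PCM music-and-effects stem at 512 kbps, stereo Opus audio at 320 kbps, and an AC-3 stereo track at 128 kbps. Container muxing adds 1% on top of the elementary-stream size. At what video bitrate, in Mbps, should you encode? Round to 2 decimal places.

35.71 Mbps

Budget: 2.5 GB = 20000.0 Mb.
Stream payload after overhead: 20000.0 / 1.01 = 19802.0 Mb.
9 min = 540 s
Total bitrate budget: 19802.0 Mb / 540 s = 36.670 Mbps.
Audio total: 512 + 320 + 128 = 960 kbps = 0.960 Mbps.
Video: 36.670 − 0.960 = 35.710 Mbps.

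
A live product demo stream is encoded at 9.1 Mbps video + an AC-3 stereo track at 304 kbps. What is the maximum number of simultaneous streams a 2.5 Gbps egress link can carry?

265

Audio: 304 kbps = 0.304 Mbps.
Per-viewer media rate: 9.404 Mbps.
2.5 Gbps = 2,500 Mbps; 2,500 / 9.404 = 265.84 → 265 viewers.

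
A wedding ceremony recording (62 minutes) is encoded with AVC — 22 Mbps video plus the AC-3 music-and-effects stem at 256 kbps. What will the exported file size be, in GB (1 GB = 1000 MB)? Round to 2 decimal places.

62 min = 3720 s
Audio: 256 kbps = 0.256 Mbps.
Total bitrate: 22 + 0.256 = 22.256 Mbps.
Stream data: 22.256 Mbps × 3720 s = 82792.3 Mb.
82,792 Mb ÷ 8 = 10,349 MB → 10.35 GB.

10.35 GB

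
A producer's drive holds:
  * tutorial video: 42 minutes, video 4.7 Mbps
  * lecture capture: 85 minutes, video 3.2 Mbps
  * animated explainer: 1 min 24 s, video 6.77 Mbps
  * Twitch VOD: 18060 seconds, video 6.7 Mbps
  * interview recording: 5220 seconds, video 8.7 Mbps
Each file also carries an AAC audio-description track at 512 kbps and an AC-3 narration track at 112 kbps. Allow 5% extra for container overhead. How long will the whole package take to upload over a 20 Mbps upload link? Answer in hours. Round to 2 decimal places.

3.13 hours

Audio total: 512 + 112 = 624 kbps = 0.624 Mbps.
tutorial video: 5.324 Mbps × 2520 s × 1.05 = 14087.3 Mb
lecture capture: 3.824 Mbps × 5100 s × 1.05 = 20477.5 Mb
animated explainer: 7.394 Mbps × 84 s × 1.05 = 652.2 Mb
Twitch VOD: 7.324 Mbps × 18060 s × 1.05 = 138885.0 Mb
interview recording: 9.324 Mbps × 5220 s × 1.05 = 51104.8 Mb
Total: 225206.8 Mb = 28150.9 MB.
At 20 Mbps: 225206.8 / 20 = 11260 s ≈ 3.13 hours.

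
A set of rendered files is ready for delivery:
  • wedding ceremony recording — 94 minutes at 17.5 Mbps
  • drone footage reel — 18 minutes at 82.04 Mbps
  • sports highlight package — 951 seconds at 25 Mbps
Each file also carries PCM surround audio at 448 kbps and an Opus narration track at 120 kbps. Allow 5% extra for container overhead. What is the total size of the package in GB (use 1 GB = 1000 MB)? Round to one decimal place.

Audio total: 448 + 120 = 568 kbps = 0.568 Mbps.
wedding ceremony recording: 18.068 Mbps × 5640 s × 1.05 = 106998.7 Mb
drone footage reel: 82.608 Mbps × 1080 s × 1.05 = 93677.5 Mb
sports highlight package: 25.568 Mbps × 951 s × 1.05 = 25530.9 Mb
Total: 226207.1 Mb = 28275.9 MB.
= 28.28 GB.

28.3 GB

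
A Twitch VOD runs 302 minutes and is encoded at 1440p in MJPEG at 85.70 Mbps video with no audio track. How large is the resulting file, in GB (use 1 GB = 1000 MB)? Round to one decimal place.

194.1 GB

302 min = 18120 s
Total bitrate: 85.70 Mbps.
Stream data: 85.700 Mbps × 18120 s = 1552884.0 Mb.
1,552,884 Mb ÷ 8 = 194,110 MB → 194.1 GB.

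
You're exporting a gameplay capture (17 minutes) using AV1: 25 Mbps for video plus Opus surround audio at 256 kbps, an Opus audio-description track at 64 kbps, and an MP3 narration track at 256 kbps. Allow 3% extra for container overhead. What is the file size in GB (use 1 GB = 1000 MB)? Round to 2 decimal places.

17 min = 1020 s
Audio total: 256 + 64 + 256 = 576 kbps = 0.576 Mbps.
Total bitrate: 25 + 0.576 = 25.576 Mbps.
Stream data: 25.576 Mbps × 1020 s = 26087.5 Mb.
With 3% container overhead: ×1.03.
26,870 Mb ÷ 8 = 3,359 MB → 3.359 GB.

3.36 GB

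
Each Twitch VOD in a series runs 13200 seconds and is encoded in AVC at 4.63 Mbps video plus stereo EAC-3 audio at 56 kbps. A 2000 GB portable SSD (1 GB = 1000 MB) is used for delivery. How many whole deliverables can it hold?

Audio: 56 kbps = 0.056 Mbps.
Total bitrate: 4.686 Mbps.
Per item: 4.686 Mbps × 13200 s = 61,855 Mb = 7,732 MB.
Capacity: 2000 GB = 16,000,000 Mb; 258.67 items → 258 complete.

258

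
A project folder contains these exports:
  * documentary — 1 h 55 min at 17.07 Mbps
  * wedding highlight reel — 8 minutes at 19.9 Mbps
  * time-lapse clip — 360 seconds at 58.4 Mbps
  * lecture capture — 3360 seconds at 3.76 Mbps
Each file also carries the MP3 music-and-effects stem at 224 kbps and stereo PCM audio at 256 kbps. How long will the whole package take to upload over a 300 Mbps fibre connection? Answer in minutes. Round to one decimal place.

9.2 minutes

Audio total: 224 + 256 = 480 kbps = 0.480 Mbps.
documentary: 17.550 Mbps × 6900 s = 121095.0 Mb
wedding highlight reel: 20.380 Mbps × 480 s = 9782.4 Mb
time-lapse clip: 58.880 Mbps × 360 s = 21196.8 Mb
lecture capture: 4.240 Mbps × 3360 s = 14246.4 Mb
Total: 166320.6 Mb = 20790.1 MB.
At 300 Mbps: 166320.6 / 300 = 554 s ≈ 9.24 minutes.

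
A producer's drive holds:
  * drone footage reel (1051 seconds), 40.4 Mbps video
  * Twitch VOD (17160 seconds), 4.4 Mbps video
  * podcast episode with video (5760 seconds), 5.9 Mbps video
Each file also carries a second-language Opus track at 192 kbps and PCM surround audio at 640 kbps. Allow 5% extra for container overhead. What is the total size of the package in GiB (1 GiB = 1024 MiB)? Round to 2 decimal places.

Audio total: 192 + 640 = 832 kbps = 0.832 Mbps.
drone footage reel: 41.232 Mbps × 1051 s × 1.05 = 45501.6 Mb
Twitch VOD: 5.232 Mbps × 17160 s × 1.05 = 94270.2 Mb
podcast episode with video: 6.732 Mbps × 5760 s × 1.05 = 40715.1 Mb
Total: 180486.9 Mb = 22560.9 MB.
= 21.01 GiB.

21.01 GiB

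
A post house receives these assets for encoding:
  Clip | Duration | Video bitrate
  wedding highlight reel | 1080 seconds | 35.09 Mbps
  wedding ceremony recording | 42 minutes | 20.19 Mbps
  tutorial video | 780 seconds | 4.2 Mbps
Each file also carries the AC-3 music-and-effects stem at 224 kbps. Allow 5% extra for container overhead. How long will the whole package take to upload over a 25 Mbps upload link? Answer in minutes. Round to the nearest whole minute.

65 minutes

Audio: 224 kbps = 0.224 Mbps.
wedding highlight reel: 35.314 Mbps × 1080 s × 1.05 = 40046.1 Mb
wedding ceremony recording: 20.414 Mbps × 2520 s × 1.05 = 54015.4 Mb
tutorial video: 4.424 Mbps × 780 s × 1.05 = 3623.3 Mb
Total: 97684.8 Mb = 12210.6 MB.
At 25 Mbps: 97684.8 / 25 = 3907 s ≈ 65.1 minutes.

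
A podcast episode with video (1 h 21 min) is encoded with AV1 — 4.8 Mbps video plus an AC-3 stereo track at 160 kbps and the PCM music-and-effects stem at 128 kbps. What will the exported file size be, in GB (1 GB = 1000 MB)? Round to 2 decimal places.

3.09 GB

1 h 21 min = 81 min = 4860 s
Audio total: 160 + 128 = 288 kbps = 0.288 Mbps.
Total bitrate: 4.8 + 0.288 = 5.088 Mbps.
Stream data: 5.088 Mbps × 4860 s = 24727.7 Mb.
24,728 Mb ÷ 8 = 3,091 MB → 3.091 GB.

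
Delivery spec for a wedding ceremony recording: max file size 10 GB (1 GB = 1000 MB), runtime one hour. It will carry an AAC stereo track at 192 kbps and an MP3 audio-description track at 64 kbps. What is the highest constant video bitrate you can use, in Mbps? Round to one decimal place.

Budget: 10 GB = 80000.0 Mb.
1 h = 3600 s
Total bitrate budget: 80000.0 Mb / 3600 s = 22.222 Mbps.
Audio total: 192 + 64 = 256 kbps = 0.256 Mbps.
Video: 22.222 − 0.256 = 21.966 Mbps.

22.0 Mbps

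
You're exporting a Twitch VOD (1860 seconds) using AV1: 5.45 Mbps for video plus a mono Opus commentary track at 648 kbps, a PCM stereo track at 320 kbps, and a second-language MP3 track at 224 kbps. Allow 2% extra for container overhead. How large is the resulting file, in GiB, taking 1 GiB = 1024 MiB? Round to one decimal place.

1.5 GiB

Audio total: 648 + 320 + 224 = 1192 kbps = 1.192 Mbps.
Total bitrate: 5.45 + 1.192 = 6.642 Mbps.
Stream data: 6.642 Mbps × 1860 s = 12354.1 Mb.
With 2% container overhead: ×1.02.
12,601 Mb = 1,575,150,300 bytes ÷ 1,073,741,824 = 1.467 GiB.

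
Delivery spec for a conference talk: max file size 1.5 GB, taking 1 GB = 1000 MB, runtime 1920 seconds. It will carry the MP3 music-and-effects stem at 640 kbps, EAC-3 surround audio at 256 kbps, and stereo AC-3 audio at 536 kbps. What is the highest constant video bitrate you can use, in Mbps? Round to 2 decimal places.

Budget: 1.5 GB = 12000.0 Mb.
Total bitrate budget: 12000.0 Mb / 1920 s = 6.250 Mbps.
Audio total: 640 + 256 + 536 = 1432 kbps = 1.432 Mbps.
Video: 6.250 − 1.432 = 4.818 Mbps.

4.82 Mbps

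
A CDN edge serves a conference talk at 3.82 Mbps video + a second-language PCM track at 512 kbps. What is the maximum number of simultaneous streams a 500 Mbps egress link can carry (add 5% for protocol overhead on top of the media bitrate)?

Audio: 512 kbps = 0.512 Mbps.
Per-viewer media rate: 4.332 Mbps.
On the wire with 5% overhead: 4.549 Mbps.
500 Mbps = 500.0 Mbps; 500.0 / 4.549 = 109.92 → 109 viewers.

109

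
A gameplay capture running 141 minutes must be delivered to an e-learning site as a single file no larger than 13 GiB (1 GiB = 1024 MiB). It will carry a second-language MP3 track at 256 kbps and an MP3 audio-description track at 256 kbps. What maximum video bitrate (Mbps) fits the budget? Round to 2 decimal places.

12.69 Mbps

Budget: 13 GiB = 111669.1 Mb.
141 min = 8460 s
Total bitrate budget: 111669.1 Mb / 8460 s = 13.200 Mbps.
Audio total: 256 + 256 = 512 kbps = 0.512 Mbps.
Video: 13.200 − 0.512 = 12.688 Mbps.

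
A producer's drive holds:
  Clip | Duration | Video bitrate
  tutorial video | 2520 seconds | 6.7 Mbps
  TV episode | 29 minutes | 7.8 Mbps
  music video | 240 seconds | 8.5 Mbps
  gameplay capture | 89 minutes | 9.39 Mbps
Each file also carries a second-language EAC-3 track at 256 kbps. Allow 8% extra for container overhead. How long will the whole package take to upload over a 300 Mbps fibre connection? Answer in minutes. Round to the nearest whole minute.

5 minutes

Audio: 256 kbps = 0.256 Mbps.
tutorial video: 6.956 Mbps × 2520 s × 1.08 = 18931.4 Mb
TV episode: 8.056 Mbps × 1740 s × 1.08 = 15138.8 Mb
music video: 8.756 Mbps × 240 s × 1.08 = 2269.6 Mb
gameplay capture: 9.646 Mbps × 5340 s × 1.08 = 55630.4 Mb
Total: 91970.3 Mb = 11496.3 MB.
At 300 Mbps: 91970.3 / 300 = 307 s ≈ 5.11 minutes.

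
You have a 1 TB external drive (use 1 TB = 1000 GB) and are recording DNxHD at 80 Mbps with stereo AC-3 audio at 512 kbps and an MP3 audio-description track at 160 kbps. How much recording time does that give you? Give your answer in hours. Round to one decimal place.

27.5 hours

Audio total: 512 + 160 = 672 kbps = 0.672 Mbps.
Total bitrate: 80 + 0.672 = 80.672 Mbps.
Capacity: 1 TB = 8,000,000 Mb.
Recording time: 8,000,000 / 80.672 = 99,167 s ≈ 27.5 hours.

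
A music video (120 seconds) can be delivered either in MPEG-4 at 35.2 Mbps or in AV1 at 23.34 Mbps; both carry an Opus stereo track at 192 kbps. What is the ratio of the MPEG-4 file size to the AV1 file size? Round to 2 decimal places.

1.50

Audio: 192 kbps = 0.192 Mbps.
MPEG-4: 35.392 Mbps × 120 s = 4247.0 Mb = 530.880 MB.
AV1: 23.532 Mbps × 120 s = 2823.8 Mb = 352.980 MB.
Ratio: 530.880 / 352.980 = 1.504.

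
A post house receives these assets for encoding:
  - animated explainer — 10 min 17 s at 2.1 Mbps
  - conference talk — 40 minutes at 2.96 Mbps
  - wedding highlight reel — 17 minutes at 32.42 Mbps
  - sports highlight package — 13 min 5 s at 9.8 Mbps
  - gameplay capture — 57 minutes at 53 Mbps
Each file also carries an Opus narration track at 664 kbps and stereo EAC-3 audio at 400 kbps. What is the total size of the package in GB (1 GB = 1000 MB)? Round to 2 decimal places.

Audio total: 664 + 400 = 1064 kbps = 1.064 Mbps.
animated explainer: 3.164 Mbps × 617 s = 1952.2 Mb
conference talk: 4.024 Mbps × 2400 s = 9657.6 Mb
wedding highlight reel: 33.484 Mbps × 1020 s = 34153.7 Mb
sports highlight package: 10.864 Mbps × 785 s = 8528.2 Mb
gameplay capture: 54.064 Mbps × 3420 s = 184898.9 Mb
Total: 239190.6 Mb = 29898.8 MB.
= 29.90 GB.

29.90 GB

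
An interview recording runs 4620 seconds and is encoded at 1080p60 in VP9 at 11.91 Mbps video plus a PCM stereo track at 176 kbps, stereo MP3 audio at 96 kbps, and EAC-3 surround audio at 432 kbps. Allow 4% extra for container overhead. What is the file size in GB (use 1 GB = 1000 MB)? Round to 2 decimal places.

Audio total: 176 + 96 + 432 = 704 kbps = 0.704 Mbps.
Total bitrate: 11.91 + 0.704 = 12.614 Mbps.
Stream data: 12.614 Mbps × 4620 s = 58276.7 Mb.
With 4% container overhead: ×1.04.
60,608 Mb ÷ 8 = 7,576 MB → 7.576 GB.

7.58 GB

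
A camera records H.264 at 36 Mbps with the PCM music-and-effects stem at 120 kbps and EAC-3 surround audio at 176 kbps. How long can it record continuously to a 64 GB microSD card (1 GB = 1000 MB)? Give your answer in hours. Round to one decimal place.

3.9 hours

Audio total: 120 + 176 = 296 kbps = 0.296 Mbps.
Total bitrate: 36 + 0.296 = 36.296 Mbps.
Capacity: 64 GB = 512,000 Mb.
Recording time: 512,000 / 36.296 = 14,106 s ≈ 3.92 hours.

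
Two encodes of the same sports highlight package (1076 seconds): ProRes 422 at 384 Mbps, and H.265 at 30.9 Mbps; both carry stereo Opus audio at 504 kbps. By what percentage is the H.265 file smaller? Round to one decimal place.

91.8%

Audio: 504 kbps = 0.504 Mbps.
ProRes 422: 384.504 Mbps × 1076 s = 413726.3 Mb = 51.716 GB.
H.265: 31.404 Mbps × 1076 s = 33790.7 Mb = 4.224 GB.
Reduction: (1 − 4.224/51.716) × 100 = 91.83%.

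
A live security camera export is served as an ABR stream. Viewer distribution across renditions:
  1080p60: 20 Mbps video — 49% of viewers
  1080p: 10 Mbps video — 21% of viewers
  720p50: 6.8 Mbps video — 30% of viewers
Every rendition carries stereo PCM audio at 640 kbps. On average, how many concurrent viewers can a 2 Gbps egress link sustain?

137

Audio: 640 kbps = 0.640 Mbps.
Average per-viewer bitrate: 0.49×20.640 + 0.21×10.640 + 0.30×7.440 = 14.580 Mbps.
2 Gbps = 2,000 Mbps; 2,000 / 14.580 = 137.17 → 137.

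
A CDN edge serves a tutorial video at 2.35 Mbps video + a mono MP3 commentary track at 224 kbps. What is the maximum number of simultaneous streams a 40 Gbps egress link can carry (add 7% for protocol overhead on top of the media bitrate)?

Audio: 224 kbps = 0.224 Mbps.
Per-viewer media rate: 2.574 Mbps.
On the wire with 7% overhead: 2.754 Mbps.
40 Gbps = 40,000 Mbps; 40,000 / 2.754 = 14523.38 → 14523 viewers.

14523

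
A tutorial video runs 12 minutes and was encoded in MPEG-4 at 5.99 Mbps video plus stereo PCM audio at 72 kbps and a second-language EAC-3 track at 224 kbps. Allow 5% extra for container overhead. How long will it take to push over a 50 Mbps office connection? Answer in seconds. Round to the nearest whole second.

12 min = 720 s
Audio total: 72 + 224 = 296 kbps = 0.296 Mbps.
Total bitrate: 6.286 Mbps.
File: 6.286 Mbps × 720 s = 4525.9 Mb.
With 5% container overhead: ×1.05. → 4752.2 Mb.
At 50 Mbps: 4752.2 / 50 = 95.0 s ≈ 95 seconds.

95 seconds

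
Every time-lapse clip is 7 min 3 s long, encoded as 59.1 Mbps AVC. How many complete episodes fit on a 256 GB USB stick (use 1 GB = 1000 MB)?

7 min 3 s = 423 s
Per item: 59.100 Mbps × 423 s = 24,999 Mb = 3,125 MB.
Capacity: 256 GB = 2,048,000 Mb; 81.92 items → 81 complete.

81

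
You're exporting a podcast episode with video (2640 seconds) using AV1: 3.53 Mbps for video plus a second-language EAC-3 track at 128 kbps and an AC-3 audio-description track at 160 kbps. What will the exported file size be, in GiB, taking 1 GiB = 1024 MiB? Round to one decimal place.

1.2 GiB

Audio total: 128 + 160 = 288 kbps = 0.288 Mbps.
Total bitrate: 3.53 + 0.288 = 3.818 Mbps.
Stream data: 3.818 Mbps × 2640 s = 10079.5 Mb.
10,080 Mb = 1,259,940,000 bytes ÷ 1,073,741,824 = 1.173 GiB.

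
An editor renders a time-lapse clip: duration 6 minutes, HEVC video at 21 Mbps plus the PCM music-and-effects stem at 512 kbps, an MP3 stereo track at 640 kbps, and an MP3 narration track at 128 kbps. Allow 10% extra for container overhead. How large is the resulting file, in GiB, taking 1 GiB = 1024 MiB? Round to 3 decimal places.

1.027 GiB

6 min = 360 s
Audio total: 512 + 640 + 128 = 1280 kbps = 1.280 Mbps.
Total bitrate: 21 + 1.280 = 22.280 Mbps.
Stream data: 22.280 Mbps × 360 s = 8020.8 Mb.
With 10% container overhead: ×1.10.
8,823 Mb = 1,102,860,000 bytes ÷ 1,073,741,824 = 1.027 GiB.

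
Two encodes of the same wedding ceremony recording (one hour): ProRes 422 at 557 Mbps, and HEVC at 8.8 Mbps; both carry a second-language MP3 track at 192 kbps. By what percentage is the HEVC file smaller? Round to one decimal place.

1 h = 3600 s
Audio: 192 kbps = 0.192 Mbps.
ProRes 422: 557.192 Mbps × 3600 s = 2005891.2 Mb = 250.736 GB.
HEVC: 8.992 Mbps × 3600 s = 32371.2 Mb = 4.046 GB.
Reduction: (1 − 4.046/250.736) × 100 = 98.39%.

98.4%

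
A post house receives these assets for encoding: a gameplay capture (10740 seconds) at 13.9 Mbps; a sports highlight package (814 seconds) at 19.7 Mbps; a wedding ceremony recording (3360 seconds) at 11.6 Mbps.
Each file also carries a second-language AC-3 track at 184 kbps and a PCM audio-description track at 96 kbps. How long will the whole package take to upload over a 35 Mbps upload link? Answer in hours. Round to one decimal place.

1.7 hours

Audio total: 184 + 96 = 280 kbps = 0.280 Mbps.
gameplay capture: 14.180 Mbps × 10740 s = 152293.2 Mb
sports highlight package: 19.980 Mbps × 814 s = 16263.7 Mb
wedding ceremony recording: 11.880 Mbps × 3360 s = 39916.8 Mb
Total: 208473.7 Mb = 26059.2 MB.
At 35 Mbps: 208473.7 / 35 = 5956 s ≈ 1.65 hours.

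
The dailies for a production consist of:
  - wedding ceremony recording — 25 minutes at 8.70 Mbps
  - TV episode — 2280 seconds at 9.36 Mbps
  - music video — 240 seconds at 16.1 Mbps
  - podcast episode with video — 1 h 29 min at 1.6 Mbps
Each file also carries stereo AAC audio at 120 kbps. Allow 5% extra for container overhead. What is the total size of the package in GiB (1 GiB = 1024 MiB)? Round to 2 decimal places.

Audio: 120 kbps = 0.120 Mbps.
wedding ceremony recording: 8.820 Mbps × 1500 s × 1.05 = 13891.5 Mb
TV episode: 9.480 Mbps × 2280 s × 1.05 = 22695.1 Mb
music video: 16.220 Mbps × 240 s × 1.05 = 4087.4 Mb
podcast episode with video: 1.720 Mbps × 5340 s × 1.05 = 9644.0 Mb
Total: 50318.1 Mb = 6289.8 MB.
= 5.858 GiB.

5.86 GiB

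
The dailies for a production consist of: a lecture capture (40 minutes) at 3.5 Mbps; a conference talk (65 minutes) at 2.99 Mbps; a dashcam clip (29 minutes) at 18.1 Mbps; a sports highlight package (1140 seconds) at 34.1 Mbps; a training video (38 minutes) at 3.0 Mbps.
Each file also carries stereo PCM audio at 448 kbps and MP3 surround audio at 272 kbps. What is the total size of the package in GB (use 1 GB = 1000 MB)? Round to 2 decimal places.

Audio total: 448 + 272 = 720 kbps = 0.720 Mbps.
lecture capture: 4.220 Mbps × 2400 s = 10128.0 Mb
conference talk: 3.710 Mbps × 3900 s = 14469.0 Mb
dashcam clip: 18.820 Mbps × 1740 s = 32746.8 Mb
sports highlight package: 34.820 Mbps × 1140 s = 39694.8 Mb
training video: 3.720 Mbps × 2280 s = 8481.6 Mb
Total: 105520.2 Mb = 13190.0 MB.
= 13.19 GB.

13.19 GB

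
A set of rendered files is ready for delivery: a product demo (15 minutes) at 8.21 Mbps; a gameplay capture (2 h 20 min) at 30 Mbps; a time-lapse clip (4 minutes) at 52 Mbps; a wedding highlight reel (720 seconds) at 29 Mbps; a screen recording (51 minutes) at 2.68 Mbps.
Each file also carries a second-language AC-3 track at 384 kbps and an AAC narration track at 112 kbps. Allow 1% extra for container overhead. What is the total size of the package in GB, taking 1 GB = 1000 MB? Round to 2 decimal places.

38.83 GB

Audio total: 384 + 112 = 496 kbps = 0.496 Mbps.
product demo: 8.706 Mbps × 900 s × 1.01 = 7913.8 Mb
gameplay capture: 30.496 Mbps × 8400 s × 1.01 = 258728.1 Mb
time-lapse clip: 52.496 Mbps × 240 s × 1.01 = 12725.0 Mb
wedding highlight reel: 29.496 Mbps × 720 s × 1.01 = 21449.5 Mb
screen recording: 3.176 Mbps × 3060 s × 1.01 = 9815.7 Mb
Total: 310632.1 Mb = 38829.0 MB.
= 38.83 GB.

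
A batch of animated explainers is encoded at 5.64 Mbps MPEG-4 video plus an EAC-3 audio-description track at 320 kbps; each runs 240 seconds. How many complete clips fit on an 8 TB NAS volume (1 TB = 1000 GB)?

Audio: 320 kbps = 0.320 Mbps.
Total bitrate: 5.960 Mbps.
Per item: 5.960 Mbps × 240 s = 1,430 Mb = 178.8 MB.
Capacity: 8 TB = 64,000,000 Mb; 44742.73 items → 44742 complete.

44742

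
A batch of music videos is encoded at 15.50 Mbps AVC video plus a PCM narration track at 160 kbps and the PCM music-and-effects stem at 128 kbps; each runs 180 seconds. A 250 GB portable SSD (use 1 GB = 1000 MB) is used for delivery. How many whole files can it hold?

Audio total: 160 + 128 = 288 kbps = 0.288 Mbps.
Total bitrate: 15.788 Mbps.
Per item: 15.788 Mbps × 180 s = 2,842 Mb = 355.2 MB.
Capacity: 250 GB = 2,000,000 Mb; 703.77 items → 703 complete.

703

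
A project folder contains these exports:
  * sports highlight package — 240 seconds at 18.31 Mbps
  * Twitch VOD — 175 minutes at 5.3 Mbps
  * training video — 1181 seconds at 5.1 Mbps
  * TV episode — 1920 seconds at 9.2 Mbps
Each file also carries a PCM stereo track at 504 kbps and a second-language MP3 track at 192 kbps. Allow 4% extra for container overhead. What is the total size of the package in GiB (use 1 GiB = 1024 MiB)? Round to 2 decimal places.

Audio total: 504 + 192 = 696 kbps = 0.696 Mbps.
sports highlight package: 19.006 Mbps × 240 s × 1.04 = 4743.9 Mb
Twitch VOD: 5.996 Mbps × 10500 s × 1.04 = 65476.3 Mb
training video: 5.796 Mbps × 1181 s × 1.04 = 7118.9 Mb
TV episode: 9.896 Mbps × 1920 s × 1.04 = 19760.3 Mb
Total: 97099.4 Mb = 12137.4 MB.
= 11.30 GiB.

11.30 GiB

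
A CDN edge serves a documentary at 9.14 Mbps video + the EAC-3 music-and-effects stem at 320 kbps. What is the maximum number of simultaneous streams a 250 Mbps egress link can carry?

26

Audio: 320 kbps = 0.320 Mbps.
Per-viewer media rate: 9.460 Mbps.
250 Mbps = 250.0 Mbps; 250.0 / 9.460 = 26.43 → 26 viewers.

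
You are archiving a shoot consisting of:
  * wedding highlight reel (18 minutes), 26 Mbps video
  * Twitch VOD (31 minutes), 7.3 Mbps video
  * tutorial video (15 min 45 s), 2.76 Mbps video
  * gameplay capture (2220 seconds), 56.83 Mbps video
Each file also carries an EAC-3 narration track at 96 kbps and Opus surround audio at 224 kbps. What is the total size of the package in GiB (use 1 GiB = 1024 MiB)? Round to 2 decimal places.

20.07 GiB

Audio total: 96 + 224 = 320 kbps = 0.320 Mbps.
wedding highlight reel: 26.320 Mbps × 1080 s = 28425.6 Mb
Twitch VOD: 7.620 Mbps × 1860 s = 14173.2 Mb
tutorial video: 3.080 Mbps × 945 s = 2910.6 Mb
gameplay capture: 57.150 Mbps × 2220 s = 126873.0 Mb
Total: 172382.4 Mb = 21547.8 MB.
= 20.07 GiB.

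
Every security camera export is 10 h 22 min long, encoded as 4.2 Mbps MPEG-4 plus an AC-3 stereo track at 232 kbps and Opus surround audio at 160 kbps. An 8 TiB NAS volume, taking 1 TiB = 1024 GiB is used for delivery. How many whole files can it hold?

10 h 22 min = 622 min = 37320 s
Audio total: 232 + 160 = 392 kbps = 0.392 Mbps.
Total bitrate: 4.592 Mbps.
Per item: 4.592 Mbps × 37320 s = 171,373 Mb = 21,422 MB.
Capacity: 8 TiB = 70,368,744 Mb; 410.62 items → 410 complete.

410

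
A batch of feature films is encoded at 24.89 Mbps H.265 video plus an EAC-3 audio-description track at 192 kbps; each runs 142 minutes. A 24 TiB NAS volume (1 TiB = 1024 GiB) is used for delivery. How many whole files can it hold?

142 min = 8520 s
Audio: 192 kbps = 0.192 Mbps.
Total bitrate: 25.082 Mbps.
Per item: 25.082 Mbps × 8520 s = 213,699 Mb = 26,712 MB.
Capacity: 24 TiB = 211,106,233 Mb; 987.87 items → 987 complete.

987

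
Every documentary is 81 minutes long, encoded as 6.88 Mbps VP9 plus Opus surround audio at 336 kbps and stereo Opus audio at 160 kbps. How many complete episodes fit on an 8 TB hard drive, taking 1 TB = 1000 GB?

81 min = 4860 s
Audio total: 336 + 160 = 496 kbps = 0.496 Mbps.
Total bitrate: 7.376 Mbps.
Per item: 7.376 Mbps × 4860 s = 35,847 Mb = 4,481 MB.
Capacity: 8 TB = 64,000,000 Mb; 1785.35 items → 1785 complete.

1785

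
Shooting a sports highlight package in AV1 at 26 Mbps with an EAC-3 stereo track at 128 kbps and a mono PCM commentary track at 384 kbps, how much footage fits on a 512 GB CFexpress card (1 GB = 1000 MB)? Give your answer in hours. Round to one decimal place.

Audio total: 128 + 384 = 512 kbps = 0.512 Mbps.
Total bitrate: 26 + 0.512 = 26.512 Mbps.
Capacity: 512 GB = 4,096,000 Mb.
Recording time: 4,096,000 / 26.512 = 154,496 s ≈ 42.9 hours.

42.9 hours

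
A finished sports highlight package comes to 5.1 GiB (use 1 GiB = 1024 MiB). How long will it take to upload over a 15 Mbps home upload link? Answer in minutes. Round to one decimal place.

File: 5.1 GiB = 43808.7 Mb.
At 15 Mbps: 43808.7 / 15 = 2920.6 s ≈ 48.7 minutes.

48.7 minutes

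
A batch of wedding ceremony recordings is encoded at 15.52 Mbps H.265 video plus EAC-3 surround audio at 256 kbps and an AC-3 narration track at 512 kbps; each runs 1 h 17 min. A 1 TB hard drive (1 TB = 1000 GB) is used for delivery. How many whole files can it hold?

1 h 17 min = 77 min = 4620 s
Audio total: 256 + 512 = 768 kbps = 0.768 Mbps.
Total bitrate: 16.288 Mbps.
Per item: 16.288 Mbps × 4620 s = 75,251 Mb = 9,406 MB.
Capacity: 1 TB = 8,000,000 Mb; 106.31 items → 106 complete.

106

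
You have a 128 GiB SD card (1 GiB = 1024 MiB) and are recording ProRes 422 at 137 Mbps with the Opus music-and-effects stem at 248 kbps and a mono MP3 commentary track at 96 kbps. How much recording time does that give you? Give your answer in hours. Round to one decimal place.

Audio total: 248 + 96 = 344 kbps = 0.344 Mbps.
Total bitrate: 137 + 0.344 = 137.344 Mbps.
Capacity: 128 GiB = 1,099,512 Mb.
Recording time: 1,099,512 / 137.344 = 8,006 s ≈ 2.22 hours.

2.2 hours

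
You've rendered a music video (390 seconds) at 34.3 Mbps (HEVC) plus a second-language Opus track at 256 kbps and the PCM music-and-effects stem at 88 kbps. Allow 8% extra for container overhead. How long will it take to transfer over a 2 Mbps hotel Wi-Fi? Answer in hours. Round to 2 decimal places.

2.03 hours

Audio total: 256 + 88 = 344 kbps = 0.344 Mbps.
Total bitrate: 34.644 Mbps.
File: 34.644 Mbps × 390 s = 13511.2 Mb.
With 8% container overhead: ×1.08. → 14592.1 Mb.
At 2 Mbps: 14592.1 / 2 = 7296.0 s ≈ 2.03 hours.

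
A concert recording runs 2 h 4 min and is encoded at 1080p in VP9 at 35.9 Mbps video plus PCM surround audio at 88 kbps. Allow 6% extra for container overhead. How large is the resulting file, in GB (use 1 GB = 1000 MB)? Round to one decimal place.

2 h 4 min = 124 min = 7440 s
Audio: 88 kbps = 0.088 Mbps.
Total bitrate: 35.9 + 0.088 = 35.988 Mbps.
Stream data: 35.988 Mbps × 7440 s = 267750.7 Mb.
With 6% container overhead: ×1.06.
283,816 Mb ÷ 8 = 35,477 MB → 35.48 GB.

35.5 GB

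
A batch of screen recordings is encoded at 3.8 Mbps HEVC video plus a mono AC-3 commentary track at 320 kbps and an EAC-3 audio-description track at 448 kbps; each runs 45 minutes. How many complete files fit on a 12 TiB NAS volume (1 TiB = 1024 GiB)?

8558

45 min = 2700 s
Audio total: 320 + 448 = 768 kbps = 0.768 Mbps.
Total bitrate: 4.568 Mbps.
Per item: 4.568 Mbps × 2700 s = 12,334 Mb = 1,542 MB.
Capacity: 12 TiB = 105,553,116 Mb; 8558.18 items → 8558 complete.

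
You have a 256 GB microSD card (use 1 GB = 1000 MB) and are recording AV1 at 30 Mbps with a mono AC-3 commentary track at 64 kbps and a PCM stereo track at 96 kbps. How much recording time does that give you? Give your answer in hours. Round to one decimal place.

18.9 hours

Audio total: 64 + 96 = 160 kbps = 0.160 Mbps.
Total bitrate: 30 + 0.160 = 30.160 Mbps.
Capacity: 256 GB = 2,048,000 Mb.
Recording time: 2,048,000 / 30.160 = 67,905 s ≈ 18.9 hours.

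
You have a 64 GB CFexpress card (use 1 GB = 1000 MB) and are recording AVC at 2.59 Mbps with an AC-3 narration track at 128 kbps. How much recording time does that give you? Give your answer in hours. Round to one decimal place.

52.3 hours

Audio: 128 kbps = 0.128 Mbps.
Total bitrate: 2.59 + 0.128 = 2.718 Mbps.
Capacity: 64 GB = 512,000 Mb.
Recording time: 512,000 / 2.718 = 188,374 s ≈ 52.3 hours.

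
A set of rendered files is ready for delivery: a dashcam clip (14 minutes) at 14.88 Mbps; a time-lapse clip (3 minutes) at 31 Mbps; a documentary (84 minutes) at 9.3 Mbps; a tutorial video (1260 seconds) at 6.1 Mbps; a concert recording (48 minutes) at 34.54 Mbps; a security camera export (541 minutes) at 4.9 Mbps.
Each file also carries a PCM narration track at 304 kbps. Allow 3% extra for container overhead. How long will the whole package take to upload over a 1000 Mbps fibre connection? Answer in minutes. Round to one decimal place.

5.9 minutes

Audio: 304 kbps = 0.304 Mbps.
dashcam clip: 15.184 Mbps × 840 s × 1.03 = 13137.2 Mb
time-lapse clip: 31.304 Mbps × 180 s × 1.03 = 5803.8 Mb
documentary: 9.604 Mbps × 5040 s × 1.03 = 49856.3 Mb
tutorial video: 6.404 Mbps × 1260 s × 1.03 = 8311.1 Mb
concert recording: 34.844 Mbps × 2880 s × 1.03 = 103361.2 Mb
security camera export: 5.204 Mbps × 32460 s × 1.03 = 173989.5 Mb
Total: 354459.1 Mb = 44307.4 MB.
At 1000 Mbps: 354459.1 / 1000 = 354 s ≈ 5.91 minutes.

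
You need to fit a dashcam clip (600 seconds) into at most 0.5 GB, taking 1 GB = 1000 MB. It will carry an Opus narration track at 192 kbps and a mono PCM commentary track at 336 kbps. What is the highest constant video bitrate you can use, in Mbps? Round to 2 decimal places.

6.14 Mbps

Budget: 0.5 GB = 4000.0 Mb.
Total bitrate budget: 4000.0 Mb / 600 s = 6.667 Mbps.
Audio total: 192 + 336 = 528 kbps = 0.528 Mbps.
Video: 6.667 − 0.528 = 6.139 Mbps.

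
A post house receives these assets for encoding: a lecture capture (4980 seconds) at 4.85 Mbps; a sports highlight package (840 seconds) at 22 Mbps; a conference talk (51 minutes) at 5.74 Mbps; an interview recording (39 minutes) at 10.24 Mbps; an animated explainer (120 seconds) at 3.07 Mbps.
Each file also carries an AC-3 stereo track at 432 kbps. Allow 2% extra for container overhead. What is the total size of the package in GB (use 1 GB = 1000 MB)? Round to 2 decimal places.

11.40 GB

Audio: 432 kbps = 0.432 Mbps.
lecture capture: 5.282 Mbps × 4980 s × 1.02 = 26830.4 Mb
sports highlight package: 22.432 Mbps × 840 s × 1.02 = 19219.7 Mb
conference talk: 6.172 Mbps × 3060 s × 1.02 = 19264.0 Mb
interview recording: 10.672 Mbps × 2340 s × 1.02 = 25471.9 Mb
animated explainer: 3.502 Mbps × 120 s × 1.02 = 428.6 Mb
Total: 91214.8 Mb = 11401.9 MB.
= 11.40 GB.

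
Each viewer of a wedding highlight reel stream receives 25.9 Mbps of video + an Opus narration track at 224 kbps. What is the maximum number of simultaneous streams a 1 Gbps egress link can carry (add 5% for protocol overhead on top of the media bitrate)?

36

Audio: 224 kbps = 0.224 Mbps.
Per-viewer media rate: 26.124 Mbps.
On the wire with 5% overhead: 27.430 Mbps.
1 Gbps = 1,000 Mbps; 1,000 / 27.430 = 36.46 → 36 viewers.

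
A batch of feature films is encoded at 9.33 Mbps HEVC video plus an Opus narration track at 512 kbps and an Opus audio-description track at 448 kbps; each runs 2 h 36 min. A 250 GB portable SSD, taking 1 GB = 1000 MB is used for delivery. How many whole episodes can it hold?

2 h 36 min = 156 min = 9360 s
Audio total: 512 + 448 = 960 kbps = 0.960 Mbps.
Total bitrate: 10.290 Mbps.
Per item: 10.290 Mbps × 9360 s = 96,314 Mb = 12,039 MB.
Capacity: 250 GB = 2,000,000 Mb; 20.77 items → 20 complete.

20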